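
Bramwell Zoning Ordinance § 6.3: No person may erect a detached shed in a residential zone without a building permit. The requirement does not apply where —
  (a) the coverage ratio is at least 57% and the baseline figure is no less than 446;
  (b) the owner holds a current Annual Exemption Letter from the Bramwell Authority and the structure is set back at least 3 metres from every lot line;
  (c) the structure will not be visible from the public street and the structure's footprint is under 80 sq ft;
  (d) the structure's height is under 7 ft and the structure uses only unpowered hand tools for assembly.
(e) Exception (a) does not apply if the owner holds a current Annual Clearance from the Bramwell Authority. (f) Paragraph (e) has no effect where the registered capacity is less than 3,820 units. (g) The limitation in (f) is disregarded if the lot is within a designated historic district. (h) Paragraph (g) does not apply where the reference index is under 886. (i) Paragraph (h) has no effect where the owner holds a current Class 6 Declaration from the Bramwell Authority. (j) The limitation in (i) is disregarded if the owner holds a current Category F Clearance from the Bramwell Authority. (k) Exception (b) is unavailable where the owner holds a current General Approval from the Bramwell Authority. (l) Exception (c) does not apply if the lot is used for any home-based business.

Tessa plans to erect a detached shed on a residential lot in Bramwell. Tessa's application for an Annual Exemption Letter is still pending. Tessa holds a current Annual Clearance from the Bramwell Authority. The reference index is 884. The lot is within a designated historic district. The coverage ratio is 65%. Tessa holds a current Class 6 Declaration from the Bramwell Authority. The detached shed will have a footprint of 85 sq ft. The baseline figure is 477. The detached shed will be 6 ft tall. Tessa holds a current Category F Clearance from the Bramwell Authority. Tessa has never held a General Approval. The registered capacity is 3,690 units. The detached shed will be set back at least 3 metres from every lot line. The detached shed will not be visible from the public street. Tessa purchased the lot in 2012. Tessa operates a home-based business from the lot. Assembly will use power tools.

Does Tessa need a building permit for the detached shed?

No — exception (a) applies; Tessa does not need a building permit.

All of (a)'s requirements are met (the coverage ratio is 65%, meeting the 57% threshold; the baseline figure is 477, meeting the 446 threshold). As to paragraphs (e)–(j): (e) would limit (a) — a current Annual Clearance is held — but (f) sets (e) aside: (f) is engaged — the registered capacity is 3,690 units, less than the 3,820 units limit. (g) is engaged (the lot is in a historic district), but is displaced by (h): (h) operates against (g): the reference index is 884, under the 886 limit. (i) would limit (h) — a current Class 6 Declaration is held — but (j) sets (i) aside: (j) operates against (i): a current Category F Clearance is held. Exception (a) stands.
Exception (b) does not apply: the Annual Exemption Letter is not current.
Exception (c) fails — the structure's footprint is 85 sq ft, not under 80 sq ft.
Exception (d) does not apply: assembly uses power tools.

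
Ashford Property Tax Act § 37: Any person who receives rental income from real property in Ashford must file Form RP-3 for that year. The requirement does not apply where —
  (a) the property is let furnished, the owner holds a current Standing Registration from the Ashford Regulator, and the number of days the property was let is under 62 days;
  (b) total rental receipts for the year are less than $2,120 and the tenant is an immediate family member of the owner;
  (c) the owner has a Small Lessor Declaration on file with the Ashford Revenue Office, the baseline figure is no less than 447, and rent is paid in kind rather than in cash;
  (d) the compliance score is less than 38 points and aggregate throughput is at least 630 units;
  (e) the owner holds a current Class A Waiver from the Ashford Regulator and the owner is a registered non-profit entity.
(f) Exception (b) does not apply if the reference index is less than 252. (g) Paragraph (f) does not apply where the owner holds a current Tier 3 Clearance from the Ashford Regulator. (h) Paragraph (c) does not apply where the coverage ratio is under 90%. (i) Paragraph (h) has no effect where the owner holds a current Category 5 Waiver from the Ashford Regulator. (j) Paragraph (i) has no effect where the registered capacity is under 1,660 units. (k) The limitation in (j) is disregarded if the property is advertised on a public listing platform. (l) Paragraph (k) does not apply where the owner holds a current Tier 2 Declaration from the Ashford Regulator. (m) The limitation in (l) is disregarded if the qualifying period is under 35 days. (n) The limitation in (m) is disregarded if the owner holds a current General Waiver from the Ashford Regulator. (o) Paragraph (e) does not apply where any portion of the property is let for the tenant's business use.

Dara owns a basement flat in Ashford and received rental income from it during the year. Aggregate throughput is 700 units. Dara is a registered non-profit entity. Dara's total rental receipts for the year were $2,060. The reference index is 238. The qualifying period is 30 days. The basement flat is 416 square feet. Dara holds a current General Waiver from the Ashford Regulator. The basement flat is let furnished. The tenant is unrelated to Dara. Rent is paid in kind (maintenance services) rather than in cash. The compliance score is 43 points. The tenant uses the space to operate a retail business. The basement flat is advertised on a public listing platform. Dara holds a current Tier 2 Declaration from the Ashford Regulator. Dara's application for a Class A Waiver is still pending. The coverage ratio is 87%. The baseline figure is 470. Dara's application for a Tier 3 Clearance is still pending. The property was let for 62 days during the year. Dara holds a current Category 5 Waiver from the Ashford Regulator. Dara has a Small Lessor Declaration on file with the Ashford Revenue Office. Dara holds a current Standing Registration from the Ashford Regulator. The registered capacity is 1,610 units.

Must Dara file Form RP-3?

Exception (a) requires that the number of days the property was let is under 62 days; but the number of days the property was let is 62 days, not under 62 days, so (a) is unavailable.
Exception (b) fails — the tenant is unrelated to the owner.
Exception (c): a Small Lessor Declaration is on file; the baseline figure is 470, meeting the 447 threshold; rent is paid in kind — every condition holds. However, paragraphs (h)–(n) must be considered: (h) operates — the coverage ratio is 87%, under the 90% limit. (i) is triggered (a current Category 5 Waiver is held), but is overridden by (j): (j) operates against (i): the registered capacity is 1,610 units, under the 1,660 units limit. (k) would limit (j) — the property is publicly advertised — but (l) sets (k) aside: (l) applies — a current Tier 2 Declaration is held. (m) operates (the qualifying period is 30 days, under the 35 days limit), but is itself disapplied by (n): (n) operates against (m): a current General Waiver is held. (c) is therefore removed.
Exception (d) fails — the compliance score is 43 points, not less than 38 points.
Exception (e) fails — the Class A Waiver is not current.
Every exception is unavailable, so the rule governs.

Yes — Dara must file Form RP-3.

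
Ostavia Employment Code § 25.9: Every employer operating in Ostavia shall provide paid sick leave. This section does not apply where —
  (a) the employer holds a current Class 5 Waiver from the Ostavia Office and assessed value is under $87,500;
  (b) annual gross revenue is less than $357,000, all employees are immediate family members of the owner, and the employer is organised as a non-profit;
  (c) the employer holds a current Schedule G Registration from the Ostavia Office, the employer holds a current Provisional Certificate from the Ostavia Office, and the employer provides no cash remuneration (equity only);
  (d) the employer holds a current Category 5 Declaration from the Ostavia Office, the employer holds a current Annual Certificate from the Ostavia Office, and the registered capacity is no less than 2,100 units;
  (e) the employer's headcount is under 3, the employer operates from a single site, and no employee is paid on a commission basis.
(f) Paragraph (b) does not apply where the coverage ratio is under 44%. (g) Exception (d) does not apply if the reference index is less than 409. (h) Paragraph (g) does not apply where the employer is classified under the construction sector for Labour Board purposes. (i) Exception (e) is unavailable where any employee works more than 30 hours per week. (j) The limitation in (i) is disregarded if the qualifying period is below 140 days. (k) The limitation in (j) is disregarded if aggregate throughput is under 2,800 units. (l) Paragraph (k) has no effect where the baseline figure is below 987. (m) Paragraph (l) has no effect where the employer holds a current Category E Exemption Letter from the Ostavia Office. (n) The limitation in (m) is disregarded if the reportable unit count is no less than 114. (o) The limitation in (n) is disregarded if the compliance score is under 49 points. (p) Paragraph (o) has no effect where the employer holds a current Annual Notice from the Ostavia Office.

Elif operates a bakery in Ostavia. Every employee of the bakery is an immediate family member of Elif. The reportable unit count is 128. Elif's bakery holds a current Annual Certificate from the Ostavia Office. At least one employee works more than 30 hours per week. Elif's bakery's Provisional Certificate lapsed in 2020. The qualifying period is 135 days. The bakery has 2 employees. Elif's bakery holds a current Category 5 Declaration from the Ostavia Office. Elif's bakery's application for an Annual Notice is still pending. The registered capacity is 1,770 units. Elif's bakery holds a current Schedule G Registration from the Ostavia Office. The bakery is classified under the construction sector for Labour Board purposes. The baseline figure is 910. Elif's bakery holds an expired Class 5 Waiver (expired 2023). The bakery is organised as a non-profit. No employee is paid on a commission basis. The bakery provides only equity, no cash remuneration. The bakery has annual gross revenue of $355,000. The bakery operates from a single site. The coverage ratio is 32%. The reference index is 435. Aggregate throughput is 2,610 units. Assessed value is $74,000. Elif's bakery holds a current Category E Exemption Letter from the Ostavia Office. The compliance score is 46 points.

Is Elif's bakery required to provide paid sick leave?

Yes — Elif's bakery must provide paid sick leave.

Exception (a) fails — no current Class 5 Waiver is held.
Exception (b): annual gross revenue is $355,000, less than the $357,000 limit; every employee is an immediate family member; the employer is a non-profit — every condition holds. But: (f) operates — the coverage ratio is 32%, under the 44% limit. (b) is therefore removed.
Exception (c) does not apply: the Provisional Certificate is not current.
Exception (d) requires that the registered capacity is no less than 2,100 units; but the registered capacity is 1,770 units, short of 2,100 units, so (d) is unavailable.
Exception (e) is satisfied on its face — the employer's headcount is 2, under the 3 limit; the employer operates from a single site; no employee is paid on commission. However, paragraphs (i)–(p) must be considered: (i) operates against (e): at least one employee exceeds 30 hours/week. (j) would limit (i) — the qualifying period is 135 days, below the 140 days limit — but (k) sets (j) aside: (k) operates against (j): aggregate throughput is 2,610 units, under the 2,800 units limit. (l) would limit (k) — the baseline figure is 910, below the 987 limit — but (m) sets (l) aside: (m) operates against (l): a current Category E Exemption Letter is held. (n) operates (the reportable unit count is 128, meeting the 114 threshold), but is displaced by (o): (o) is engaged — the compliance score is 46 points, under the 49 points limit. (p), which would lift (o), is not triggered — no current Annual Notice is held. Exception (e) does not apply.
No exception displaces § 25.9.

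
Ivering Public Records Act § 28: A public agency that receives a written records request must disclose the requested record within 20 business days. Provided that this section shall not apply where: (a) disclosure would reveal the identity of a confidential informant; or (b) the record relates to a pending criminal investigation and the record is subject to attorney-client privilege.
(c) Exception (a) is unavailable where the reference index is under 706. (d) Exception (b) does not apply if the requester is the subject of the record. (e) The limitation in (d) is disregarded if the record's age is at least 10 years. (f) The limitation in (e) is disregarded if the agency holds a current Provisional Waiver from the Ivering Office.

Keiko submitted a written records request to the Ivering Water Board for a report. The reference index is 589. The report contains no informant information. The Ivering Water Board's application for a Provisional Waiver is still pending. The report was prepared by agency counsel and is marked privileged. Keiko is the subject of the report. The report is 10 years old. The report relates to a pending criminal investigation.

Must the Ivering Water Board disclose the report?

No — exception (b) applies; the Ivering Water Board is not required to disclose the report.

Exception (a) requires that disclosure would reveal the identity of a confidential informant; but the report contains no informant information, so (a) is unavailable.
Exception (b) is satisfied on its face — the report relates to a pending investigation; the report is privileged. Applying paragraphs (d)–(f): (d) would limit (b) — Keiko is the subject of the report — but (e) sets (d) aside: (e) operates — the record's age is 10 years, meeting the 10 years threshold. (f) is not engaged (there is no Provisional Waiver in force), so (e) stands. So (b) applies.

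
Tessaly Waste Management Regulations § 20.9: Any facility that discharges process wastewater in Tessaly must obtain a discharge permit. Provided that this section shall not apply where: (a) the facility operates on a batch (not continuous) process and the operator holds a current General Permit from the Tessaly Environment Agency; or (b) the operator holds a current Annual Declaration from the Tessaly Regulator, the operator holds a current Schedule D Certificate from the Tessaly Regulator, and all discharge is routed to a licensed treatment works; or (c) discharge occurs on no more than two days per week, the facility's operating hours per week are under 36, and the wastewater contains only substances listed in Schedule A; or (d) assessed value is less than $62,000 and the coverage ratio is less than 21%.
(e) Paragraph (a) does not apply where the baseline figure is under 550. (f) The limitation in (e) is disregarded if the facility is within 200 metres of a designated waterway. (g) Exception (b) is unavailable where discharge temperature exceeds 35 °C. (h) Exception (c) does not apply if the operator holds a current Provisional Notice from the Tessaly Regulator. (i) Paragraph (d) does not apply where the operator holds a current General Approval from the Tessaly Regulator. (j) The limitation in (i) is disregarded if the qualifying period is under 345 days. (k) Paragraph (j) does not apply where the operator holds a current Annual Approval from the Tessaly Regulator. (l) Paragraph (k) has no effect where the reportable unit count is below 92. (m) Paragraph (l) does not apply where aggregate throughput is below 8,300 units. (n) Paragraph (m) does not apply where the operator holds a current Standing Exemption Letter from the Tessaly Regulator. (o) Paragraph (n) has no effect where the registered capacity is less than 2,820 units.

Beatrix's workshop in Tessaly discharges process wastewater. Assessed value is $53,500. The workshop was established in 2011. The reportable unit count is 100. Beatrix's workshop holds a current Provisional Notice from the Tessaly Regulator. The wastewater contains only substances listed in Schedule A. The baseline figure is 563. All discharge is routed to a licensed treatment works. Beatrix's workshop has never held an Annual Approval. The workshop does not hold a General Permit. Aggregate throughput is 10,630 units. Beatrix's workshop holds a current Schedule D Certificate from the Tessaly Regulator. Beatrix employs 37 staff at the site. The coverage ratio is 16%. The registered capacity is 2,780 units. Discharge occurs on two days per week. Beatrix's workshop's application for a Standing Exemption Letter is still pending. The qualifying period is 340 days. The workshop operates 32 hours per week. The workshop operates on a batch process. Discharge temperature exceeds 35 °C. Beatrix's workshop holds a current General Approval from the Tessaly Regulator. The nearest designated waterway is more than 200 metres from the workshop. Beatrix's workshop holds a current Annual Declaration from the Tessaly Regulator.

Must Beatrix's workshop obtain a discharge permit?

Exception (a) fails — no General Permit is held.
All of (b)'s requirements are met (a current Annual Declaration is held; a current Schedule D Certificate is held; discharge is routed to a licensed treatment works). But: (g) is triggered — discharge temperature exceeds 35 °C. (b) is therefore removed.
Exception (c)'s conditions are all satisfied: discharge occurs on no more than two days per week; the facility's operating hours per week are 32, under the 36 limit; the wastewater is Schedule-A-only. But applying paragraph (h): (h) operates against (c): a current Provisional Notice is held. So (c) is unavailable.
Exception (d) is satisfied on its face — assessed value is $53,500, less than the $62,000 limit; the coverage ratio is 16%, less than the 21% limit. As to paragraphs (i)–(o): (i) is engaged (a current General Approval is held), but is displaced by (j): (j) is triggered — the qualifying period is 340 days, under the 345 days limit. (k) is not engaged (no current Annual Approval is held), so (j) stands. Exception (d) stands.

No — exception (d) applies; Beatrix's workshop is not required to obtain a discharge permit.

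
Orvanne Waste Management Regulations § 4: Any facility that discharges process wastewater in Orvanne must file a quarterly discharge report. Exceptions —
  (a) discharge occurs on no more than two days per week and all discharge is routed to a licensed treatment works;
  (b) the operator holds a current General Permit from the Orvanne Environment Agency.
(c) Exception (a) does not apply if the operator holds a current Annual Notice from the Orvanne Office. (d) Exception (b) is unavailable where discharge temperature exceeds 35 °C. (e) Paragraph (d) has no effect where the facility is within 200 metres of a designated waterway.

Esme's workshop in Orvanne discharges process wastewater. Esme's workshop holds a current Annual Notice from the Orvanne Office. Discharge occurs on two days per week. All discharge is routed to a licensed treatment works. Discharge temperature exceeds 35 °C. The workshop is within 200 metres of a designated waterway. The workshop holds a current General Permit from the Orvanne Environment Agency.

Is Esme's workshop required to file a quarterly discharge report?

Exception (a): discharge occurs on no more than two days per week; discharge is routed to a licensed treatment works — every condition holds. Turning to paragraph (c): (c) operates against (a): a current Annual Notice is held. (a) is therefore removed.
Exception (b) is satisfied on its face — a current General Permit is held. As to paragraphs (d)–(e): (d) would limit (b) — discharge temperature exceeds 35 °C — but (e) sets (d) aside: (e) operates against (d): the workshop is within 200 m of a designated waterway. So (b) applies.

No — exception (b) applies; Esme's workshop is not required to file a quarterly discharge report.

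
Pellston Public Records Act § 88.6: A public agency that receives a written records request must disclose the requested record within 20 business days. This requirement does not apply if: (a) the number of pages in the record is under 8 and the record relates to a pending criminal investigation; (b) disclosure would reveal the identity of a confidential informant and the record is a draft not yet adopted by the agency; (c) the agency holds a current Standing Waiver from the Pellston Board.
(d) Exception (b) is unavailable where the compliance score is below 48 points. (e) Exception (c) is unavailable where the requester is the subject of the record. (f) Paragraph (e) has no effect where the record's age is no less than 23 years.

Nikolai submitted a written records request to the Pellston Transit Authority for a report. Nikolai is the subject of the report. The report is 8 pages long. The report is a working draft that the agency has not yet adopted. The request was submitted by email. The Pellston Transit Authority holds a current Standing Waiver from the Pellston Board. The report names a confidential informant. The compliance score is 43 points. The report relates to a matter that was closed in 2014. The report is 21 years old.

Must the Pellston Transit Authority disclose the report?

Exception (a) does not apply: the number of pages in the record is 8, not under 8.
Exception (b) is satisfied on its face — the report names a confidential informant; the report is an unadopted draft. But applying paragraph (d): (d) operates against (b): the compliance score is 43 points, below the 48 points limit. Exception (b) does not apply.
All of (c)'s requirements are met (a current Standing Waiver is held). But applying paragraphs (e)–(f): (e) operates against (c): Nikolai is the subject of the report. (f), which would lift (e), is inapplicable — the record's age is 21 years, short of 23 years. Exception (c) does not apply.
No exception displaces § 88.6.

Yes — the Pellston Transit Authority must disclose the report.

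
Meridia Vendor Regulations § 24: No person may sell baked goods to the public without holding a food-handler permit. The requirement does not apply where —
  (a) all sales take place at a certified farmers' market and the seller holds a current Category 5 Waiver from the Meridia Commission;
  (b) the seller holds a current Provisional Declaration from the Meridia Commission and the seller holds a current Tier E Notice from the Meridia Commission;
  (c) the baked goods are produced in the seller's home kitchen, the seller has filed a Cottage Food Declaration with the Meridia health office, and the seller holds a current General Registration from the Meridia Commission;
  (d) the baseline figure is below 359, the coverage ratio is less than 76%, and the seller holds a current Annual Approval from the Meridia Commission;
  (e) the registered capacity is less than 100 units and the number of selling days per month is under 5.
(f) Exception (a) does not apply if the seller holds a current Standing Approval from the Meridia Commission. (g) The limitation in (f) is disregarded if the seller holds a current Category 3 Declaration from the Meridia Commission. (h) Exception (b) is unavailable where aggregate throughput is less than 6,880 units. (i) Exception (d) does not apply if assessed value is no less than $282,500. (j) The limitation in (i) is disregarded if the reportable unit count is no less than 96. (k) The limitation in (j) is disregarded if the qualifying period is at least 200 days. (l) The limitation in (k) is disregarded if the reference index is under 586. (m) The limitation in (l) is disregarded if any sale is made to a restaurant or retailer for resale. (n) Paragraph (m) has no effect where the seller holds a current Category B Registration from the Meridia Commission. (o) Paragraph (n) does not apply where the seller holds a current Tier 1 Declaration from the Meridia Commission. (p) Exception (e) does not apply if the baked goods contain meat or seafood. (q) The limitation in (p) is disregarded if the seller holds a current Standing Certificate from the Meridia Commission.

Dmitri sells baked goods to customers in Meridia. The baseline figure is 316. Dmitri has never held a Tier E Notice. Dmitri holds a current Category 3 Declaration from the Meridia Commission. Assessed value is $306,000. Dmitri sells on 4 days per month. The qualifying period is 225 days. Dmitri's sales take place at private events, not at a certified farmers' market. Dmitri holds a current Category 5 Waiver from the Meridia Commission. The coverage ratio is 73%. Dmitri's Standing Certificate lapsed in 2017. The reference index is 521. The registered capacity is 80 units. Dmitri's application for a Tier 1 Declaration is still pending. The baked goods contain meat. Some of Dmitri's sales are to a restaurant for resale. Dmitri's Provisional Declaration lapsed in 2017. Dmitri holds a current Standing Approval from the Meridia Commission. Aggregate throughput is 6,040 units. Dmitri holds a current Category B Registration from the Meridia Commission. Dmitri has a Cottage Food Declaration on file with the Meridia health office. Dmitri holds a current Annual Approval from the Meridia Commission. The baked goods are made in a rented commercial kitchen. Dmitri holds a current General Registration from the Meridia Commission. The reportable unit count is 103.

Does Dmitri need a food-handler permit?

No — exception (d) applies; Dmitri is not required to hold a food-handler permit.

Exception (a) requires that all sales take place at a certified farmers' market; but sales are at private events, not a certified farmers' market, so (a) is unavailable.
Exception (b) fails — no current Provisional Declaration is held.
Exception (c) requires that the baked goods are produced in the seller's home kitchen; but the baked goods are made in a commercial kitchen, not a home kitchen, so (c) is unavailable.
Exception (d) is satisfied on its face — the baseline figure is 316, below the 359 limit; the coverage ratio is 73%, less than the 76% limit; a current Annual Approval is held. Considering the limiting provisions: (i) applies (assessed value is $306,000, meeting the $282,500 threshold), but is displaced by (j): (j) is triggered — the reportable unit count is 103, meeting the 96 threshold. (k) is engaged (the qualifying period is 225 days, meeting the 200 days threshold), but is overridden by (l): (l) operates against (k): the reference index is 521, under the 586 limit. (m) would limit (l) — some sales are to a restaurant for resale — but (n) sets (m) aside: (n) operates against (m): a current Category B Registration is held. (o), which would lift (n), does not operate here — no current Tier 1 Declaration is held. So (d) applies.
Exception (e)'s conditions are all satisfied: the registered capacity is 80 units, less than the 100 units limit; the number of selling days per month is 4, under the 5 limit. Turning to paragraphs (p)–(q): (p) operates against (e): the baked goods contain meat. (q), which would lift (p), is not engaged — no current Standing Certificate is held. Exception (e) does not apply.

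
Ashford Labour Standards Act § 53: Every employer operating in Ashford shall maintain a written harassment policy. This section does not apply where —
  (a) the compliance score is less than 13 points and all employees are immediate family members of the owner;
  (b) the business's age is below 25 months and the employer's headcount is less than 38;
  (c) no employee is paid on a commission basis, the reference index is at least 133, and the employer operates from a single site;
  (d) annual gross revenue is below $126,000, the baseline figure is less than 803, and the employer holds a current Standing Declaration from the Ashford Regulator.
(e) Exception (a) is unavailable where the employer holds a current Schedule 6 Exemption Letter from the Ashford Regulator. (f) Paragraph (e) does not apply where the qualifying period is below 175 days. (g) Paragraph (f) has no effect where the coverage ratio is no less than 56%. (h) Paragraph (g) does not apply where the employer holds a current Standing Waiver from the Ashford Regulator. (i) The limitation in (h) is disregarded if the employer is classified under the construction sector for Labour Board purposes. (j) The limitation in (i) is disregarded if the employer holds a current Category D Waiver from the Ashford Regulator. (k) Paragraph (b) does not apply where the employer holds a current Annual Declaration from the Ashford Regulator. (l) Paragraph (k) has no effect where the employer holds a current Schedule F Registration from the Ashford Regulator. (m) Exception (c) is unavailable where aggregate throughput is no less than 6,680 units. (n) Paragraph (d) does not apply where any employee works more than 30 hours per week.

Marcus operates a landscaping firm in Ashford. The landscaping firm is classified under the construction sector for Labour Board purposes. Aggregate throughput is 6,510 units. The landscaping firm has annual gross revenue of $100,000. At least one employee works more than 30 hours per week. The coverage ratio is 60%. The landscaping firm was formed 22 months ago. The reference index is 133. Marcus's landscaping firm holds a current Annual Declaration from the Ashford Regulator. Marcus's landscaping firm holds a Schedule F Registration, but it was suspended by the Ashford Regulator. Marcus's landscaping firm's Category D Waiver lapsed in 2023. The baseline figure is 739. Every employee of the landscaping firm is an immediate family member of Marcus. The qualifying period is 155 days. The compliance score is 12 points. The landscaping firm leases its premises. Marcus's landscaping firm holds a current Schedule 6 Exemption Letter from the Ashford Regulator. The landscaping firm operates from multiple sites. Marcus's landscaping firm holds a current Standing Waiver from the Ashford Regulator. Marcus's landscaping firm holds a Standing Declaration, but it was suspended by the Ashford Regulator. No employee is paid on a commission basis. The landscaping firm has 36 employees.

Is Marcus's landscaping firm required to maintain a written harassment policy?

All of (a)'s requirements are met (the compliance score is 12 points, less than the 13 points limit; every employee is an immediate family member). Turning to paragraphs (e)–(j): (e) operates — a current Schedule 6 Exemption Letter is held. (f) would limit (e) — the qualifying period is 155 days, below the 175 days limit — but (g) sets (f) aside: (g) applies — the coverage ratio is 60%, meeting the 56% threshold. (h) would limit (g) — a current Standing Waiver is held — but (i) sets (h) aside: (i) operates — the landscaping firm is classified under the construction sector. (j) does not operate here (no current Category D Waiver is held), so (i) stands. (a) is therefore removed.
All of (b)'s requirements are met (the business's age is 22 months, below the 25 months limit; the employer's headcount is 36, less than the 38 limit). Turning to paragraphs (k)–(l): (k) operates — a current Annual Declaration is held. (l) does not operate here (no current Schedule F Registration is held), so (k) stands. So (b) is unavailable.
Exception (c) requires that the employer operates from a single site; but the employer operates from multiple sites, so (c) is unavailable.
Exception (d) requires that the employer holds a current Standing Declaration from the Ashford Regulator; but there is no Standing Declaration in force, so (d) is unavailable.
Every exception is unavailable, so the rule governs.

Yes — Marcus's landscaping firm must maintain a written harassment policy.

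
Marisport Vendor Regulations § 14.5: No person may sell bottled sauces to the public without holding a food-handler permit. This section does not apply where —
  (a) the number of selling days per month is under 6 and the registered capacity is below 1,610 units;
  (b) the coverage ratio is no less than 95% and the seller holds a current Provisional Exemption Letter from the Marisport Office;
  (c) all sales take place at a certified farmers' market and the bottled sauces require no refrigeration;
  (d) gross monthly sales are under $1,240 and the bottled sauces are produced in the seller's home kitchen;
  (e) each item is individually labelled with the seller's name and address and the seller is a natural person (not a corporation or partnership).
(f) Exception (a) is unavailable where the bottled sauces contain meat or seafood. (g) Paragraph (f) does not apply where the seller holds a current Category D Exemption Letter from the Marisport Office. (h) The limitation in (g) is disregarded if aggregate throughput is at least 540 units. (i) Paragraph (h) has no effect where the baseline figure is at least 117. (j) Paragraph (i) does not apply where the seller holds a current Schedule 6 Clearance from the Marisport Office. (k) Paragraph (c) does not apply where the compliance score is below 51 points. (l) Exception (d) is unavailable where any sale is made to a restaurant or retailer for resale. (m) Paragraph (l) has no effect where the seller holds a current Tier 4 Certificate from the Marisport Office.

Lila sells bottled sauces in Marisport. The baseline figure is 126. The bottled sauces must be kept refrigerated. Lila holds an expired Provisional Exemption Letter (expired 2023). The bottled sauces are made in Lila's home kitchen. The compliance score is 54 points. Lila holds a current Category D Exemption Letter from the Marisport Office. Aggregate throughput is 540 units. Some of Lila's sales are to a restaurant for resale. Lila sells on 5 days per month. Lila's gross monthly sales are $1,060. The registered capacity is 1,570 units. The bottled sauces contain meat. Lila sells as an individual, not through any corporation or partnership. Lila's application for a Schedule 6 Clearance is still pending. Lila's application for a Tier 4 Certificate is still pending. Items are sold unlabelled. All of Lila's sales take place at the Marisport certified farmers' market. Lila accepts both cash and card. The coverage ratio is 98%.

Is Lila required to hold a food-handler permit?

Exception (a) is satisfied on its face — the number of selling days per month is 5, under the 6 limit; the registered capacity is 1,570 units, below the 1,610 units limit. Applying paragraphs (f)–(j): (f) would limit (a) — the bottled sauces contain meat — but (g) sets (f) aside: (g) operates against (f): a current Category D Exemption Letter is held. (h) would limit (g) — aggregate throughput is 540 units, meeting the 540 units threshold — but (i) sets (h) aside: (i) operates against (h): the baseline figure is 126, meeting the 117 threshold. (j) does not operate here (the Schedule 6 Clearance is not current), so (i) stands. So (a) applies.
Exception (b) requires that the seller holds a current Provisional Exemption Letter from the Marisport Office; but there is no Provisional Exemption Letter in force, so (b) is unavailable.
Exception (c) requires that the bottled sauces require no refrigeration; but the bottled sauces require refrigeration, so (c) is unavailable.
Exception (d) is satisfied on its face — gross monthly sales are $1,060, under the $1,240 limit; the bottled sauces are home-kitchen produced. But applying paragraphs (l)–(m): (l) operates against (d): some sales are to a restaurant for resale. (m), which would lift (l), is not engaged — there is no Tier 4 Certificate in force. Exception (d) does not apply.
Exception (e) requires that each item is individually labelled with the seller's name and address; but items are sold unlabelled, so (e) is unavailable.

No — exception (a) applies; Lila is not required to hold a food-handler permit.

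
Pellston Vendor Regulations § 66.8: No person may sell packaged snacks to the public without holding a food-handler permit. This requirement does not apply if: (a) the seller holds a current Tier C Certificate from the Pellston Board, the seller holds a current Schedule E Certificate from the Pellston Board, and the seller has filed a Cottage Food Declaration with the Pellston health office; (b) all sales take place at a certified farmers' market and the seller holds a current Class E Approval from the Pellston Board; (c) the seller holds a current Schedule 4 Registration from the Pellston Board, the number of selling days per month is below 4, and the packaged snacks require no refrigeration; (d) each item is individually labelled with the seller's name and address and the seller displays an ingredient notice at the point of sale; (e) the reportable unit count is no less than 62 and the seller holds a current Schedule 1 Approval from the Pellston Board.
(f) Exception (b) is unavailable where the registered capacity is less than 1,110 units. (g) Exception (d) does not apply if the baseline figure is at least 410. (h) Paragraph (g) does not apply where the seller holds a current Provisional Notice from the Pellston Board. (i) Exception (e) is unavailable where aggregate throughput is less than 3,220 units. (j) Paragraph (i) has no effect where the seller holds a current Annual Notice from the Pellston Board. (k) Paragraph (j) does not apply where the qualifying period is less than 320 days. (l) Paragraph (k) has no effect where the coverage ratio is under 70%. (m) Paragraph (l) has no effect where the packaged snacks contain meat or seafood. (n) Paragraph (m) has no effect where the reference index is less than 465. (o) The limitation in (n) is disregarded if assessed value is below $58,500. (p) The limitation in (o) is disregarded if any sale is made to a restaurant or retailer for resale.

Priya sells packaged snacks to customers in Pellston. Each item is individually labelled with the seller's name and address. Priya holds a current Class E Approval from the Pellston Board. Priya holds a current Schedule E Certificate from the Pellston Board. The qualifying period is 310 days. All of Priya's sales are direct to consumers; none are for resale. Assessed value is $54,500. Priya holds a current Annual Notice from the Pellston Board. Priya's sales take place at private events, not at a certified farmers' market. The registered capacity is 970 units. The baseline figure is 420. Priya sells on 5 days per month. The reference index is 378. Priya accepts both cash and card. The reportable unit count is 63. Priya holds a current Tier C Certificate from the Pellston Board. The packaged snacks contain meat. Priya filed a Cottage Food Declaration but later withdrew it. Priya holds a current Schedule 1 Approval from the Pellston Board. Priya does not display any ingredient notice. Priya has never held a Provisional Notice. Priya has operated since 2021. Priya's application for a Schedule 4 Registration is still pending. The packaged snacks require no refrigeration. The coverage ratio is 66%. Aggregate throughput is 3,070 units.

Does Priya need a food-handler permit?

Exception (a) fails — the Cottage Food Declaration was withdrawn.
Exception (b) does not apply: sales are at private events, not a certified farmers' market.
Exception (c) does not apply: the Schedule 4 Registration is not current.
Exception (d) requires that the seller displays an ingredient notice at the point of sale; but no ingredient notice is displayed, so (d) is unavailable.
Exception (e) is satisfied on its face — the reportable unit count is 63, meeting the 62 threshold; a current Schedule 1 Approval is held. But applying paragraphs (i)–(p): (i) is triggered — aggregate throughput is 3,070 units, less than the 3,220 units limit. (j) would limit (i) — a current Annual Notice is held — but (k) sets (j) aside: (k) operates against (j): the qualifying period is 310 days, less than the 320 days limit. (l) would limit (k) — the coverage ratio is 66%, under the 70% limit — but (m) sets (l) aside: (m) operates against (l): the packaged snacks contain meat. (n) would limit (m) — the reference index is 378, less than the 465 limit — but (o) sets (n) aside: (o) operates against (n): assessed value is $54,500, below the $58,500 limit. (p) is not engaged (no sales are for resale), so (o) stands. Exception (e) does not apply.
No exception is made out. Priya falls within the general rule.

Yes — Priya must hold a food-handler permit.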